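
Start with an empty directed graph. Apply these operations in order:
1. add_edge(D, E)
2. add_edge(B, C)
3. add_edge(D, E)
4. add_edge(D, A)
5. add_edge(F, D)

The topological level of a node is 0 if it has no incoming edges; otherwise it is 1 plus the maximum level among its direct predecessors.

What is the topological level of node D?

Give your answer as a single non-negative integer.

Op 1: add_edge(D, E). Edges now: 1
Op 2: add_edge(B, C). Edges now: 2
Op 3: add_edge(D, E) (duplicate, no change). Edges now: 2
Op 4: add_edge(D, A). Edges now: 3
Op 5: add_edge(F, D). Edges now: 4
Compute levels (Kahn BFS):
  sources (in-degree 0): B, F
  process B: level=0
    B->C: in-degree(C)=0, level(C)=1, enqueue
  process F: level=0
    F->D: in-degree(D)=0, level(D)=1, enqueue
  process C: level=1
  process D: level=1
    D->A: in-degree(A)=0, level(A)=2, enqueue
    D->E: in-degree(E)=0, level(E)=2, enqueue
  process A: level=2
  process E: level=2
All levels: A:2, B:0, C:1, D:1, E:2, F:0
level(D) = 1

Answer: 1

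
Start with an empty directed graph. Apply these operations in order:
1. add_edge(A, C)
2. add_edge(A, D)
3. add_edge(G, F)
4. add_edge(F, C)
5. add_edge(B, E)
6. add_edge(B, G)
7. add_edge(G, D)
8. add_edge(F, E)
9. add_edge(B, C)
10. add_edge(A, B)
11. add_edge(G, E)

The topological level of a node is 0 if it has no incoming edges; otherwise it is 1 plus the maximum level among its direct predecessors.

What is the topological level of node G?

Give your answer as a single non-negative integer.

Answer: 2

Derivation:
Op 1: add_edge(A, C). Edges now: 1
Op 2: add_edge(A, D). Edges now: 2
Op 3: add_edge(G, F). Edges now: 3
Op 4: add_edge(F, C). Edges now: 4
Op 5: add_edge(B, E). Edges now: 5
Op 6: add_edge(B, G). Edges now: 6
Op 7: add_edge(G, D). Edges now: 7
Op 8: add_edge(F, E). Edges now: 8
Op 9: add_edge(B, C). Edges now: 9
Op 10: add_edge(A, B). Edges now: 10
Op 11: add_edge(G, E). Edges now: 11
Compute levels (Kahn BFS):
  sources (in-degree 0): A
  process A: level=0
    A->B: in-degree(B)=0, level(B)=1, enqueue
    A->C: in-degree(C)=2, level(C)>=1
    A->D: in-degree(D)=1, level(D)>=1
  process B: level=1
    B->C: in-degree(C)=1, level(C)>=2
    B->E: in-degree(E)=2, level(E)>=2
    B->G: in-degree(G)=0, level(G)=2, enqueue
  process G: level=2
    G->D: in-degree(D)=0, level(D)=3, enqueue
    G->E: in-degree(E)=1, level(E)>=3
    G->F: in-degree(F)=0, level(F)=3, enqueue
  process D: level=3
  process F: level=3
    F->C: in-degree(C)=0, level(C)=4, enqueue
    F->E: in-degree(E)=0, level(E)=4, enqueue
  process C: level=4
  process E: level=4
All levels: A:0, B:1, C:4, D:3, E:4, F:3, G:2
level(G) = 2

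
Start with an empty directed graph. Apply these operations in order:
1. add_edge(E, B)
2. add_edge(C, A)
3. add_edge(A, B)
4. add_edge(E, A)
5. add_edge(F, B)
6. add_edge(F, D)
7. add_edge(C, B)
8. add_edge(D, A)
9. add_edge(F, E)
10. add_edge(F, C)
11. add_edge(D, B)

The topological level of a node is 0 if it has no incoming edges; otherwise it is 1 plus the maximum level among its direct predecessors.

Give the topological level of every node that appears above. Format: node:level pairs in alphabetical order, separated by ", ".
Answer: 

Answer: A:2, B:3, C:1, D:1, E:1, F:0

Derivation:
Op 1: add_edge(E, B). Edges now: 1
Op 2: add_edge(C, A). Edges now: 2
Op 3: add_edge(A, B). Edges now: 3
Op 4: add_edge(E, A). Edges now: 4
Op 5: add_edge(F, B). Edges now: 5
Op 6: add_edge(F, D). Edges now: 6
Op 7: add_edge(C, B). Edges now: 7
Op 8: add_edge(D, A). Edges now: 8
Op 9: add_edge(F, E). Edges now: 9
Op 10: add_edge(F, C). Edges now: 10
Op 11: add_edge(D, B). Edges now: 11
Compute levels (Kahn BFS):
  sources (in-degree 0): F
  process F: level=0
    F->B: in-degree(B)=4, level(B)>=1
    F->C: in-degree(C)=0, level(C)=1, enqueue
    F->D: in-degree(D)=0, level(D)=1, enqueue
    F->E: in-degree(E)=0, level(E)=1, enqueue
  process C: level=1
    C->A: in-degree(A)=2, level(A)>=2
    C->B: in-degree(B)=3, level(B)>=2
  process D: level=1
    D->A: in-degree(A)=1, level(A)>=2
    D->B: in-degree(B)=2, level(B)>=2
  process E: level=1
    E->A: in-degree(A)=0, level(A)=2, enqueue
    E->B: in-degree(B)=1, level(B)>=2
  process A: level=2
    A->B: in-degree(B)=0, level(B)=3, enqueue
  process B: level=3
All levels: A:2, B:3, C:1, D:1, E:1, F:0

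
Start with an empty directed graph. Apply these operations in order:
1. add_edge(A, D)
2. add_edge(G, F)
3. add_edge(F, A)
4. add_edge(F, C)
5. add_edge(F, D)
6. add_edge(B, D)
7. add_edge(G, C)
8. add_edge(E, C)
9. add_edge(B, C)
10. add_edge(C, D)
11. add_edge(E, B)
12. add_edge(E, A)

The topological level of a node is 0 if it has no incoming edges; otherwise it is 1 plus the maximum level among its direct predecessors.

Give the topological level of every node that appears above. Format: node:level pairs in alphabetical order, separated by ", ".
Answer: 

Op 1: add_edge(A, D). Edges now: 1
Op 2: add_edge(G, F). Edges now: 2
Op 3: add_edge(F, A). Edges now: 3
Op 4: add_edge(F, C). Edges now: 4
Op 5: add_edge(F, D). Edges now: 5
Op 6: add_edge(B, D). Edges now: 6
Op 7: add_edge(G, C). Edges now: 7
Op 8: add_edge(E, C). Edges now: 8
Op 9: add_edge(B, C). Edges now: 9
Op 10: add_edge(C, D). Edges now: 10
Op 11: add_edge(E, B). Edges now: 11
Op 12: add_edge(E, A). Edges now: 12
Compute levels (Kahn BFS):
  sources (in-degree 0): E, G
  process E: level=0
    E->A: in-degree(A)=1, level(A)>=1
    E->B: in-degree(B)=0, level(B)=1, enqueue
    E->C: in-degree(C)=3, level(C)>=1
  process G: level=0
    G->C: in-degree(C)=2, level(C)>=1
    G->F: in-degree(F)=0, level(F)=1, enqueue
  process B: level=1
    B->C: in-degree(C)=1, level(C)>=2
    B->D: in-degree(D)=3, level(D)>=2
  process F: level=1
    F->A: in-degree(A)=0, level(A)=2, enqueue
    F->C: in-degree(C)=0, level(C)=2, enqueue
    F->D: in-degree(D)=2, level(D)>=2
  process A: level=2
    A->D: in-degree(D)=1, level(D)>=3
  process C: level=2
    C->D: in-degree(D)=0, level(D)=3, enqueue
  process D: level=3
All levels: A:2, B:1, C:2, D:3, E:0, F:1, G:0

Answer: A:2, B:1, C:2, D:3, E:0, F:1, G:0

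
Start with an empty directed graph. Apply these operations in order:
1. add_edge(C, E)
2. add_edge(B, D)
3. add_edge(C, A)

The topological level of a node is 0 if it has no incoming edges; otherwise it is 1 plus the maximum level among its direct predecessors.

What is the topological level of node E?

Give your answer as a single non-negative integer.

Answer: 1

Derivation:
Op 1: add_edge(C, E). Edges now: 1
Op 2: add_edge(B, D). Edges now: 2
Op 3: add_edge(C, A). Edges now: 3
Compute levels (Kahn BFS):
  sources (in-degree 0): B, C
  process B: level=0
    B->D: in-degree(D)=0, level(D)=1, enqueue
  process C: level=0
    C->A: in-degree(A)=0, level(A)=1, enqueue
    C->E: in-degree(E)=0, level(E)=1, enqueue
  process D: level=1
  process A: level=1
  process E: level=1
All levels: A:1, B:0, C:0, D:1, E:1
level(E) = 1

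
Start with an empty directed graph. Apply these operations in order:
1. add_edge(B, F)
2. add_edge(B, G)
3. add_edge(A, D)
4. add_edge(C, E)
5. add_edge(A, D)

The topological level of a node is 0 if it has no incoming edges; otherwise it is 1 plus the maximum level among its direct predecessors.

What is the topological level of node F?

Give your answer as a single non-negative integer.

Answer: 1

Derivation:
Op 1: add_edge(B, F). Edges now: 1
Op 2: add_edge(B, G). Edges now: 2
Op 3: add_edge(A, D). Edges now: 3
Op 4: add_edge(C, E). Edges now: 4
Op 5: add_edge(A, D) (duplicate, no change). Edges now: 4
Compute levels (Kahn BFS):
  sources (in-degree 0): A, B, C
  process A: level=0
    A->D: in-degree(D)=0, level(D)=1, enqueue
  process B: level=0
    B->F: in-degree(F)=0, level(F)=1, enqueue
    B->G: in-degree(G)=0, level(G)=1, enqueue
  process C: level=0
    C->E: in-degree(E)=0, level(E)=1, enqueue
  process D: level=1
  process F: level=1
  process G: level=1
  process E: level=1
All levels: A:0, B:0, C:0, D:1, E:1, F:1, G:1
level(F) = 1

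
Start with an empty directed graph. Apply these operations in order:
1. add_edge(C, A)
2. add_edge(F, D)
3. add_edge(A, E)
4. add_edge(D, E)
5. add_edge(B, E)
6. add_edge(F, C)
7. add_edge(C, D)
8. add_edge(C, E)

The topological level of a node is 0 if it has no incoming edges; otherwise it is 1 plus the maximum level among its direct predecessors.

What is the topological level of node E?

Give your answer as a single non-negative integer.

Answer: 3

Derivation:
Op 1: add_edge(C, A). Edges now: 1
Op 2: add_edge(F, D). Edges now: 2
Op 3: add_edge(A, E). Edges now: 3
Op 4: add_edge(D, E). Edges now: 4
Op 5: add_edge(B, E). Edges now: 5
Op 6: add_edge(F, C). Edges now: 6
Op 7: add_edge(C, D). Edges now: 7
Op 8: add_edge(C, E). Edges now: 8
Compute levels (Kahn BFS):
  sources (in-degree 0): B, F
  process B: level=0
    B->E: in-degree(E)=3, level(E)>=1
  process F: level=0
    F->C: in-degree(C)=0, level(C)=1, enqueue
    F->D: in-degree(D)=1, level(D)>=1
  process C: level=1
    C->A: in-degree(A)=0, level(A)=2, enqueue
    C->D: in-degree(D)=0, level(D)=2, enqueue
    C->E: in-degree(E)=2, level(E)>=2
  process A: level=2
    A->E: in-degree(E)=1, level(E)>=3
  process D: level=2
    D->E: in-degree(E)=0, level(E)=3, enqueue
  process E: level=3
All levels: A:2, B:0, C:1, D:2, E:3, F:0
level(E) = 3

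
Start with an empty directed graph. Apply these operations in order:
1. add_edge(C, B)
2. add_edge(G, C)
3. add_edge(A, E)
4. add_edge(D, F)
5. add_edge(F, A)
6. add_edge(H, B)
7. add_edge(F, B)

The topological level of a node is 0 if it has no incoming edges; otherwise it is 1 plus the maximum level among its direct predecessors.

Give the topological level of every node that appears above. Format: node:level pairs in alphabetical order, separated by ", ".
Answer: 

Answer: A:2, B:2, C:1, D:0, E:3, F:1, G:0, H:0

Derivation:
Op 1: add_edge(C, B). Edges now: 1
Op 2: add_edge(G, C). Edges now: 2
Op 3: add_edge(A, E). Edges now: 3
Op 4: add_edge(D, F). Edges now: 4
Op 5: add_edge(F, A). Edges now: 5
Op 6: add_edge(H, B). Edges now: 6
Op 7: add_edge(F, B). Edges now: 7
Compute levels (Kahn BFS):
  sources (in-degree 0): D, G, H
  process D: level=0
    D->F: in-degree(F)=0, level(F)=1, enqueue
  process G: level=0
    G->C: in-degree(C)=0, level(C)=1, enqueue
  process H: level=0
    H->B: in-degree(B)=2, level(B)>=1
  process F: level=1
    F->A: in-degree(A)=0, level(A)=2, enqueue
    F->B: in-degree(B)=1, level(B)>=2
  process C: level=1
    C->B: in-degree(B)=0, level(B)=2, enqueue
  process A: level=2
    A->E: in-degree(E)=0, level(E)=3, enqueue
  process B: level=2
  process E: level=3
All levels: A:2, B:2, C:1, D:0, E:3, F:1, G:0, H:0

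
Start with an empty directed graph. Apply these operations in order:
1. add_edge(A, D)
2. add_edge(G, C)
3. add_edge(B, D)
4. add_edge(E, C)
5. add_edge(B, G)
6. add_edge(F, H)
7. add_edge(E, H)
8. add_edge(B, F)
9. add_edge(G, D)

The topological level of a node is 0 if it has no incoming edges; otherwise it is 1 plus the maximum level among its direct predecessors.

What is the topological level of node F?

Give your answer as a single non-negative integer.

Answer: 1

Derivation:
Op 1: add_edge(A, D). Edges now: 1
Op 2: add_edge(G, C). Edges now: 2
Op 3: add_edge(B, D). Edges now: 3
Op 4: add_edge(E, C). Edges now: 4
Op 5: add_edge(B, G). Edges now: 5
Op 6: add_edge(F, H). Edges now: 6
Op 7: add_edge(E, H). Edges now: 7
Op 8: add_edge(B, F). Edges now: 8
Op 9: add_edge(G, D). Edges now: 9
Compute levels (Kahn BFS):
  sources (in-degree 0): A, B, E
  process A: level=0
    A->D: in-degree(D)=2, level(D)>=1
  process B: level=0
    B->D: in-degree(D)=1, level(D)>=1
    B->F: in-degree(F)=0, level(F)=1, enqueue
    B->G: in-degree(G)=0, level(G)=1, enqueue
  process E: level=0
    E->C: in-degree(C)=1, level(C)>=1
    E->H: in-degree(H)=1, level(H)>=1
  process F: level=1
    F->H: in-degree(H)=0, level(H)=2, enqueue
  process G: level=1
    G->C: in-degree(C)=0, level(C)=2, enqueue
    G->D: in-degree(D)=0, level(D)=2, enqueue
  process H: level=2
  process C: level=2
  process D: level=2
All levels: A:0, B:0, C:2, D:2, E:0, F:1, G:1, H:2
level(F) = 1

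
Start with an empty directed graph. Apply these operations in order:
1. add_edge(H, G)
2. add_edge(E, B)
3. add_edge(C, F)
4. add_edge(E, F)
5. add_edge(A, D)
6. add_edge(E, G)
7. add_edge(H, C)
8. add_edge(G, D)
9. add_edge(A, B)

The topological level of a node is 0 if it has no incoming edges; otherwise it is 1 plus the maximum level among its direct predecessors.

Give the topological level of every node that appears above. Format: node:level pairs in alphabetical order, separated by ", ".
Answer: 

Op 1: add_edge(H, G). Edges now: 1
Op 2: add_edge(E, B). Edges now: 2
Op 3: add_edge(C, F). Edges now: 3
Op 4: add_edge(E, F). Edges now: 4
Op 5: add_edge(A, D). Edges now: 5
Op 6: add_edge(E, G). Edges now: 6
Op 7: add_edge(H, C). Edges now: 7
Op 8: add_edge(G, D). Edges now: 8
Op 9: add_edge(A, B). Edges now: 9
Compute levels (Kahn BFS):
  sources (in-degree 0): A, E, H
  process A: level=0
    A->B: in-degree(B)=1, level(B)>=1
    A->D: in-degree(D)=1, level(D)>=1
  process E: level=0
    E->B: in-degree(B)=0, level(B)=1, enqueue
    E->F: in-degree(F)=1, level(F)>=1
    E->G: in-degree(G)=1, level(G)>=1
  process H: level=0
    H->C: in-degree(C)=0, level(C)=1, enqueue
    H->G: in-degree(G)=0, level(G)=1, enqueue
  process B: level=1
  process C: level=1
    C->F: in-degree(F)=0, level(F)=2, enqueue
  process G: level=1
    G->D: in-degree(D)=0, level(D)=2, enqueue
  process F: level=2
  process D: level=2
All levels: A:0, B:1, C:1, D:2, E:0, F:2, G:1, H:0

Answer: A:0, B:1, C:1, D:2, E:0, F:2, G:1, H:0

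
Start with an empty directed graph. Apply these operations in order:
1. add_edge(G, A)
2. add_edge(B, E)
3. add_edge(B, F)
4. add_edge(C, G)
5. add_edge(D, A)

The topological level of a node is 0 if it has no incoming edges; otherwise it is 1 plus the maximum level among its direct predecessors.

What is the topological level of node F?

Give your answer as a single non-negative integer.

Answer: 1

Derivation:
Op 1: add_edge(G, A). Edges now: 1
Op 2: add_edge(B, E). Edges now: 2
Op 3: add_edge(B, F). Edges now: 3
Op 4: add_edge(C, G). Edges now: 4
Op 5: add_edge(D, A). Edges now: 5
Compute levels (Kahn BFS):
  sources (in-degree 0): B, C, D
  process B: level=0
    B->E: in-degree(E)=0, level(E)=1, enqueue
    B->F: in-degree(F)=0, level(F)=1, enqueue
  process C: level=0
    C->G: in-degree(G)=0, level(G)=1, enqueue
  process D: level=0
    D->A: in-degree(A)=1, level(A)>=1
  process E: level=1
  process F: level=1
  process G: level=1
    G->A: in-degree(A)=0, level(A)=2, enqueue
  process A: level=2
All levels: A:2, B:0, C:0, D:0, E:1, F:1, G:1
level(F) = 1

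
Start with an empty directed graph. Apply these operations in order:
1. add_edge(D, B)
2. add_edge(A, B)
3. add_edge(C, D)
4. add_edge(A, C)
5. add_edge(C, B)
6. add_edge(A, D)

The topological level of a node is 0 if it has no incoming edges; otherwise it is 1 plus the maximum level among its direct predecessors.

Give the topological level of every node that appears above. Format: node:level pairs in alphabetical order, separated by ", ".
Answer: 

Op 1: add_edge(D, B). Edges now: 1
Op 2: add_edge(A, B). Edges now: 2
Op 3: add_edge(C, D). Edges now: 3
Op 4: add_edge(A, C). Edges now: 4
Op 5: add_edge(C, B). Edges now: 5
Op 6: add_edge(A, D). Edges now: 6
Compute levels (Kahn BFS):
  sources (in-degree 0): A
  process A: level=0
    A->B: in-degree(B)=2, level(B)>=1
    A->C: in-degree(C)=0, level(C)=1, enqueue
    A->D: in-degree(D)=1, level(D)>=1
  process C: level=1
    C->B: in-degree(B)=1, level(B)>=2
    C->D: in-degree(D)=0, level(D)=2, enqueue
  process D: level=2
    D->B: in-degree(B)=0, level(B)=3, enqueue
  process B: level=3
All levels: A:0, B:3, C:1, D:2

Answer: A:0, B:3, C:1, D:2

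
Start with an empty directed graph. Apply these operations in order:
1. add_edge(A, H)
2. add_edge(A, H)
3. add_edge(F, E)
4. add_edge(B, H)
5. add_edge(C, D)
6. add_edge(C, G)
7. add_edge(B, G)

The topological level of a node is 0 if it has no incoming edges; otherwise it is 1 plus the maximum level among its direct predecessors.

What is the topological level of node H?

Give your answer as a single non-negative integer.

Answer: 1

Derivation:
Op 1: add_edge(A, H). Edges now: 1
Op 2: add_edge(A, H) (duplicate, no change). Edges now: 1
Op 3: add_edge(F, E). Edges now: 2
Op 4: add_edge(B, H). Edges now: 3
Op 5: add_edge(C, D). Edges now: 4
Op 6: add_edge(C, G). Edges now: 5
Op 7: add_edge(B, G). Edges now: 6
Compute levels (Kahn BFS):
  sources (in-degree 0): A, B, C, F
  process A: level=0
    A->H: in-degree(H)=1, level(H)>=1
  process B: level=0
    B->G: in-degree(G)=1, level(G)>=1
    B->H: in-degree(H)=0, level(H)=1, enqueue
  process C: level=0
    C->D: in-degree(D)=0, level(D)=1, enqueue
    C->G: in-degree(G)=0, level(G)=1, enqueue
  process F: level=0
    F->E: in-degree(E)=0, level(E)=1, enqueue
  process H: level=1
  process D: level=1
  process G: level=1
  process E: level=1
All levels: A:0, B:0, C:0, D:1, E:1, F:0, G:1, H:1
level(H) = 1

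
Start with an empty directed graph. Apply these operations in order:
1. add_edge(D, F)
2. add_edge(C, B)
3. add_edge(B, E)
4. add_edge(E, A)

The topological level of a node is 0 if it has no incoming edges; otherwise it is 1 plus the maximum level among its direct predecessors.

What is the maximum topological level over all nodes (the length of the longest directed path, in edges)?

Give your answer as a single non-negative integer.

Answer: 3

Derivation:
Op 1: add_edge(D, F). Edges now: 1
Op 2: add_edge(C, B). Edges now: 2
Op 3: add_edge(B, E). Edges now: 3
Op 4: add_edge(E, A). Edges now: 4
Compute levels (Kahn BFS):
  sources (in-degree 0): C, D
  process C: level=0
    C->B: in-degree(B)=0, level(B)=1, enqueue
  process D: level=0
    D->F: in-degree(F)=0, level(F)=1, enqueue
  process B: level=1
    B->E: in-degree(E)=0, level(E)=2, enqueue
  process F: level=1
  process E: level=2
    E->A: in-degree(A)=0, level(A)=3, enqueue
  process A: level=3
All levels: A:3, B:1, C:0, D:0, E:2, F:1
max level = 3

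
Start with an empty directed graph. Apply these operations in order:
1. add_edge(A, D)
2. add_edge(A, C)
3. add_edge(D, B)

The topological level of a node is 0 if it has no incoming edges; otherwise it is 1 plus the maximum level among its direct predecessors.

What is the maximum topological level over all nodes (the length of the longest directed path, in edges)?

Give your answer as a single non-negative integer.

Op 1: add_edge(A, D). Edges now: 1
Op 2: add_edge(A, C). Edges now: 2
Op 3: add_edge(D, B). Edges now: 3
Compute levels (Kahn BFS):
  sources (in-degree 0): A
  process A: level=0
    A->C: in-degree(C)=0, level(C)=1, enqueue
    A->D: in-degree(D)=0, level(D)=1, enqueue
  process C: level=1
  process D: level=1
    D->B: in-degree(B)=0, level(B)=2, enqueue
  process B: level=2
All levels: A:0, B:2, C:1, D:1
max level = 2

Answer: 2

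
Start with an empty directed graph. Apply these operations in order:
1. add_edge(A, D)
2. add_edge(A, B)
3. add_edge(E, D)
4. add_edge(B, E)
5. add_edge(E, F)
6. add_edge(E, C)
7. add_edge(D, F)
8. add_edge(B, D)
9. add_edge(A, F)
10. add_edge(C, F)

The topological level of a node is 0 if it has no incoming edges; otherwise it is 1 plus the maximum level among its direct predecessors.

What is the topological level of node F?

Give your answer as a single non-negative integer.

Op 1: add_edge(A, D). Edges now: 1
Op 2: add_edge(A, B). Edges now: 2
Op 3: add_edge(E, D). Edges now: 3
Op 4: add_edge(B, E). Edges now: 4
Op 5: add_edge(E, F). Edges now: 5
Op 6: add_edge(E, C). Edges now: 6
Op 7: add_edge(D, F). Edges now: 7
Op 8: add_edge(B, D). Edges now: 8
Op 9: add_edge(A, F). Edges now: 9
Op 10: add_edge(C, F). Edges now: 10
Compute levels (Kahn BFS):
  sources (in-degree 0): A
  process A: level=0
    A->B: in-degree(B)=0, level(B)=1, enqueue
    A->D: in-degree(D)=2, level(D)>=1
    A->F: in-degree(F)=3, level(F)>=1
  process B: level=1
    B->D: in-degree(D)=1, level(D)>=2
    B->E: in-degree(E)=0, level(E)=2, enqueue
  process E: level=2
    E->C: in-degree(C)=0, level(C)=3, enqueue
    E->D: in-degree(D)=0, level(D)=3, enqueue
    E->F: in-degree(F)=2, level(F)>=3
  process C: level=3
    C->F: in-degree(F)=1, level(F)>=4
  process D: level=3
    D->F: in-degree(F)=0, level(F)=4, enqueue
  process F: level=4
All levels: A:0, B:1, C:3, D:3, E:2, F:4
level(F) = 4

Answer: 4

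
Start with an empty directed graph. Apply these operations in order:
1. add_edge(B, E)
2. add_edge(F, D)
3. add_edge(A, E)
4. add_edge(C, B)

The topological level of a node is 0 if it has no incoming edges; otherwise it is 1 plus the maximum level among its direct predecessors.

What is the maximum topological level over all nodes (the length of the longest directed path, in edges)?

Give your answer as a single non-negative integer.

Answer: 2

Derivation:
Op 1: add_edge(B, E). Edges now: 1
Op 2: add_edge(F, D). Edges now: 2
Op 3: add_edge(A, E). Edges now: 3
Op 4: add_edge(C, B). Edges now: 4
Compute levels (Kahn BFS):
  sources (in-degree 0): A, C, F
  process A: level=0
    A->E: in-degree(E)=1, level(E)>=1
  process C: level=0
    C->B: in-degree(B)=0, level(B)=1, enqueue
  process F: level=0
    F->D: in-degree(D)=0, level(D)=1, enqueue
  process B: level=1
    B->E: in-degree(E)=0, level(E)=2, enqueue
  process D: level=1
  process E: level=2
All levels: A:0, B:1, C:0, D:1, E:2, F:0
max level = 2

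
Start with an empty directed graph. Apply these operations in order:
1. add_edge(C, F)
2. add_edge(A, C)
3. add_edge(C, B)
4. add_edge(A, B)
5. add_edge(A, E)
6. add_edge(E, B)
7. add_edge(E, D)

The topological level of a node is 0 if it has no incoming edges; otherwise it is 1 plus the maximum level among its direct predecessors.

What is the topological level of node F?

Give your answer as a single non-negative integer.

Op 1: add_edge(C, F). Edges now: 1
Op 2: add_edge(A, C). Edges now: 2
Op 3: add_edge(C, B). Edges now: 3
Op 4: add_edge(A, B). Edges now: 4
Op 5: add_edge(A, E). Edges now: 5
Op 6: add_edge(E, B). Edges now: 6
Op 7: add_edge(E, D). Edges now: 7
Compute levels (Kahn BFS):
  sources (in-degree 0): A
  process A: level=0
    A->B: in-degree(B)=2, level(B)>=1
    A->C: in-degree(C)=0, level(C)=1, enqueue
    A->E: in-degree(E)=0, level(E)=1, enqueue
  process C: level=1
    C->B: in-degree(B)=1, level(B)>=2
    C->F: in-degree(F)=0, level(F)=2, enqueue
  process E: level=1
    E->B: in-degree(B)=0, level(B)=2, enqueue
    E->D: in-degree(D)=0, level(D)=2, enqueue
  process F: level=2
  process B: level=2
  process D: level=2
All levels: A:0, B:2, C:1, D:2, E:1, F:2
level(F) = 2

Answer: 2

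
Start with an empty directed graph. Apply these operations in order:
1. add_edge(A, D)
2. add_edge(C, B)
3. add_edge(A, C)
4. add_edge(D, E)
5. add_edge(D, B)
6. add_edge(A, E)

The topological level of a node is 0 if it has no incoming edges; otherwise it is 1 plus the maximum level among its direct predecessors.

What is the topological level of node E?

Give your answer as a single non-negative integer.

Op 1: add_edge(A, D). Edges now: 1
Op 2: add_edge(C, B). Edges now: 2
Op 3: add_edge(A, C). Edges now: 3
Op 4: add_edge(D, E). Edges now: 4
Op 5: add_edge(D, B). Edges now: 5
Op 6: add_edge(A, E). Edges now: 6
Compute levels (Kahn BFS):
  sources (in-degree 0): A
  process A: level=0
    A->C: in-degree(C)=0, level(C)=1, enqueue
    A->D: in-degree(D)=0, level(D)=1, enqueue
    A->E: in-degree(E)=1, level(E)>=1
  process C: level=1
    C->B: in-degree(B)=1, level(B)>=2
  process D: level=1
    D->B: in-degree(B)=0, level(B)=2, enqueue
    D->E: in-degree(E)=0, level(E)=2, enqueue
  process B: level=2
  process E: level=2
All levels: A:0, B:2, C:1, D:1, E:2
level(E) = 2

Answer: 2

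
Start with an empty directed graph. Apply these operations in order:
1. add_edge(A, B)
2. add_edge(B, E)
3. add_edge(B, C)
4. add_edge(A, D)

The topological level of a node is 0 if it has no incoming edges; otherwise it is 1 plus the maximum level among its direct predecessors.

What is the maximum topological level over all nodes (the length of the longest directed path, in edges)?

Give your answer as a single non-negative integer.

Answer: 2

Derivation:
Op 1: add_edge(A, B). Edges now: 1
Op 2: add_edge(B, E). Edges now: 2
Op 3: add_edge(B, C). Edges now: 3
Op 4: add_edge(A, D). Edges now: 4
Compute levels (Kahn BFS):
  sources (in-degree 0): A
  process A: level=0
    A->B: in-degree(B)=0, level(B)=1, enqueue
    A->D: in-degree(D)=0, level(D)=1, enqueue
  process B: level=1
    B->C: in-degree(C)=0, level(C)=2, enqueue
    B->E: in-degree(E)=0, level(E)=2, enqueue
  process D: level=1
  process C: level=2
  process E: level=2
All levels: A:0, B:1, C:2, D:1, E:2
max level = 2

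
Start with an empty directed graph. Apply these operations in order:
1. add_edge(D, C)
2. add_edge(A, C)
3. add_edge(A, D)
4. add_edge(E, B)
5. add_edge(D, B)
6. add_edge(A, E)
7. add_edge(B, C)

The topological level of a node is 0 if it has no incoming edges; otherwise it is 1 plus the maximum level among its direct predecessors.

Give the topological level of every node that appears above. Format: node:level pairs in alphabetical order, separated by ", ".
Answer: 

Op 1: add_edge(D, C). Edges now: 1
Op 2: add_edge(A, C). Edges now: 2
Op 3: add_edge(A, D). Edges now: 3
Op 4: add_edge(E, B). Edges now: 4
Op 5: add_edge(D, B). Edges now: 5
Op 6: add_edge(A, E). Edges now: 6
Op 7: add_edge(B, C). Edges now: 7
Compute levels (Kahn BFS):
  sources (in-degree 0): A
  process A: level=0
    A->C: in-degree(C)=2, level(C)>=1
    A->D: in-degree(D)=0, level(D)=1, enqueue
    A->E: in-degree(E)=0, level(E)=1, enqueue
  process D: level=1
    D->B: in-degree(B)=1, level(B)>=2
    D->C: in-degree(C)=1, level(C)>=2
  process E: level=1
    E->B: in-degree(B)=0, level(B)=2, enqueue
  process B: level=2
    B->C: in-degree(C)=0, level(C)=3, enqueue
  process C: level=3
All levels: A:0, B:2, C:3, D:1, E:1

Answer: A:0, B:2, C:3, D:1, E:1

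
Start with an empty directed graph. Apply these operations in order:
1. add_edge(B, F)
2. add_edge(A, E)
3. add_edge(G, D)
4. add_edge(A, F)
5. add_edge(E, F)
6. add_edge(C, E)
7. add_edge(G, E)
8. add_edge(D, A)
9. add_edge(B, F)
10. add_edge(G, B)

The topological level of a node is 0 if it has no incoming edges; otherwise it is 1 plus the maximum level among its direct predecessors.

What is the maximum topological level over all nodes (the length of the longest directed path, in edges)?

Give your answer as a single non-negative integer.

Op 1: add_edge(B, F). Edges now: 1
Op 2: add_edge(A, E). Edges now: 2
Op 3: add_edge(G, D). Edges now: 3
Op 4: add_edge(A, F). Edges now: 4
Op 5: add_edge(E, F). Edges now: 5
Op 6: add_edge(C, E). Edges now: 6
Op 7: add_edge(G, E). Edges now: 7
Op 8: add_edge(D, A). Edges now: 8
Op 9: add_edge(B, F) (duplicate, no change). Edges now: 8
Op 10: add_edge(G, B). Edges now: 9
Compute levels (Kahn BFS):
  sources (in-degree 0): C, G
  process C: level=0
    C->E: in-degree(E)=2, level(E)>=1
  process G: level=0
    G->B: in-degree(B)=0, level(B)=1, enqueue
    G->D: in-degree(D)=0, level(D)=1, enqueue
    G->E: in-degree(E)=1, level(E)>=1
  process B: level=1
    B->F: in-degree(F)=2, level(F)>=2
  process D: level=1
    D->A: in-degree(A)=0, level(A)=2, enqueue
  process A: level=2
    A->E: in-degree(E)=0, level(E)=3, enqueue
    A->F: in-degree(F)=1, level(F)>=3
  process E: level=3
    E->F: in-degree(F)=0, level(F)=4, enqueue
  process F: level=4
All levels: A:2, B:1, C:0, D:1, E:3, F:4, G:0
max level = 4

Answer: 4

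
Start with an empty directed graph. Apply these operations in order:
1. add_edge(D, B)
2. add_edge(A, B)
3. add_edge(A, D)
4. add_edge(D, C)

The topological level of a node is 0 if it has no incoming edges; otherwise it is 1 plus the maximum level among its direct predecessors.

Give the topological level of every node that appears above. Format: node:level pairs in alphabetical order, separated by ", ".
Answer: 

Op 1: add_edge(D, B). Edges now: 1
Op 2: add_edge(A, B). Edges now: 2
Op 3: add_edge(A, D). Edges now: 3
Op 4: add_edge(D, C). Edges now: 4
Compute levels (Kahn BFS):
  sources (in-degree 0): A
  process A: level=0
    A->B: in-degree(B)=1, level(B)>=1
    A->D: in-degree(D)=0, level(D)=1, enqueue
  process D: level=1
    D->B: in-degree(B)=0, level(B)=2, enqueue
    D->C: in-degree(C)=0, level(C)=2, enqueue
  process B: level=2
  process C: level=2
All levels: A:0, B:2, C:2, D:1

Answer: A:0, B:2, C:2, D:1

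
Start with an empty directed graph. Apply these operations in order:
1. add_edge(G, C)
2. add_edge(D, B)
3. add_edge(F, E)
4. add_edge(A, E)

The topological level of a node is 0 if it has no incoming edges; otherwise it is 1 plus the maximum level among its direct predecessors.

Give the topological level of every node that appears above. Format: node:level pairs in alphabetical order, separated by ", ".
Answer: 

Answer: A:0, B:1, C:1, D:0, E:1, F:0, G:0

Derivation:
Op 1: add_edge(G, C). Edges now: 1
Op 2: add_edge(D, B). Edges now: 2
Op 3: add_edge(F, E). Edges now: 3
Op 4: add_edge(A, E). Edges now: 4
Compute levels (Kahn BFS):
  sources (in-degree 0): A, D, F, G
  process A: level=0
    A->E: in-degree(E)=1, level(E)>=1
  process D: level=0
    D->B: in-degree(B)=0, level(B)=1, enqueue
  process F: level=0
    F->E: in-degree(E)=0, level(E)=1, enqueue
  process G: level=0
    G->C: in-degree(C)=0, level(C)=1, enqueue
  process B: level=1
  process E: level=1
  process C: level=1
All levels: A:0, B:1, C:1, D:0, E:1, F:0, G:0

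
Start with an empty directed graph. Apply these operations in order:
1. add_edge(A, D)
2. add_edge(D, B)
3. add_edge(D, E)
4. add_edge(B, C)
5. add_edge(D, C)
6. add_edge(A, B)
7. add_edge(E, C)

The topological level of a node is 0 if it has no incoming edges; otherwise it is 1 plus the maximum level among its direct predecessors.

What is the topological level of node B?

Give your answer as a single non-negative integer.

Answer: 2

Derivation:
Op 1: add_edge(A, D). Edges now: 1
Op 2: add_edge(D, B). Edges now: 2
Op 3: add_edge(D, E). Edges now: 3
Op 4: add_edge(B, C). Edges now: 4
Op 5: add_edge(D, C). Edges now: 5
Op 6: add_edge(A, B). Edges now: 6
Op 7: add_edge(E, C). Edges now: 7
Compute levels (Kahn BFS):
  sources (in-degree 0): A
  process A: level=0
    A->B: in-degree(B)=1, level(B)>=1
    A->D: in-degree(D)=0, level(D)=1, enqueue
  process D: level=1
    D->B: in-degree(B)=0, level(B)=2, enqueue
    D->C: in-degree(C)=2, level(C)>=2
    D->E: in-degree(E)=0, level(E)=2, enqueue
  process B: level=2
    B->C: in-degree(C)=1, level(C)>=3
  process E: level=2
    E->C: in-degree(C)=0, level(C)=3, enqueue
  process C: level=3
All levels: A:0, B:2, C:3, D:1, E:2
level(B) = 2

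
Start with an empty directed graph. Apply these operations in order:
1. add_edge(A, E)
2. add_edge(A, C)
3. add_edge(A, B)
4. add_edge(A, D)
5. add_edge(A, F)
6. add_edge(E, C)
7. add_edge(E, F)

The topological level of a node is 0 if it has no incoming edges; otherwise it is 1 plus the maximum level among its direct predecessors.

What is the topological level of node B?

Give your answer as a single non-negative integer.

Answer: 1

Derivation:
Op 1: add_edge(A, E). Edges now: 1
Op 2: add_edge(A, C). Edges now: 2
Op 3: add_edge(A, B). Edges now: 3
Op 4: add_edge(A, D). Edges now: 4
Op 5: add_edge(A, F). Edges now: 5
Op 6: add_edge(E, C). Edges now: 6
Op 7: add_edge(E, F). Edges now: 7
Compute levels (Kahn BFS):
  sources (in-degree 0): A
  process A: level=0
    A->B: in-degree(B)=0, level(B)=1, enqueue
    A->C: in-degree(C)=1, level(C)>=1
    A->D: in-degree(D)=0, level(D)=1, enqueue
    A->E: in-degree(E)=0, level(E)=1, enqueue
    A->F: in-degree(F)=1, level(F)>=1
  process B: level=1
  process D: level=1
  process E: level=1
    E->C: in-degree(C)=0, level(C)=2, enqueue
    E->F: in-degree(F)=0, level(F)=2, enqueue
  process C: level=2
  process F: level=2
All levels: A:0, B:1, C:2, D:1, E:1, F:2
level(B) = 1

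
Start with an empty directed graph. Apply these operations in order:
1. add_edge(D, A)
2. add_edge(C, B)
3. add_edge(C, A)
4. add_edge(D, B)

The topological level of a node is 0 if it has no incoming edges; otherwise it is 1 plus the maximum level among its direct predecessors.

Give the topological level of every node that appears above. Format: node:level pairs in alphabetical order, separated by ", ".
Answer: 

Op 1: add_edge(D, A). Edges now: 1
Op 2: add_edge(C, B). Edges now: 2
Op 3: add_edge(C, A). Edges now: 3
Op 4: add_edge(D, B). Edges now: 4
Compute levels (Kahn BFS):
  sources (in-degree 0): C, D
  process C: level=0
    C->A: in-degree(A)=1, level(A)>=1
    C->B: in-degree(B)=1, level(B)>=1
  process D: level=0
    D->A: in-degree(A)=0, level(A)=1, enqueue
    D->B: in-degree(B)=0, level(B)=1, enqueue
  process A: level=1
  process B: level=1
All levels: A:1, B:1, C:0, D:0

Answer: A:1, B:1, C:0, D:0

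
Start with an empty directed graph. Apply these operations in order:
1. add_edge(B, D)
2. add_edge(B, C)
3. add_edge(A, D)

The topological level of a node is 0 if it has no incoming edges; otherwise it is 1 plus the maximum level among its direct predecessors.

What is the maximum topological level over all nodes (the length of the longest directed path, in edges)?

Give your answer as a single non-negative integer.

Op 1: add_edge(B, D). Edges now: 1
Op 2: add_edge(B, C). Edges now: 2
Op 3: add_edge(A, D). Edges now: 3
Compute levels (Kahn BFS):
  sources (in-degree 0): A, B
  process A: level=0
    A->D: in-degree(D)=1, level(D)>=1
  process B: level=0
    B->C: in-degree(C)=0, level(C)=1, enqueue
    B->D: in-degree(D)=0, level(D)=1, enqueue
  process C: level=1
  process D: level=1
All levels: A:0, B:0, C:1, D:1
max level = 1

Answer: 1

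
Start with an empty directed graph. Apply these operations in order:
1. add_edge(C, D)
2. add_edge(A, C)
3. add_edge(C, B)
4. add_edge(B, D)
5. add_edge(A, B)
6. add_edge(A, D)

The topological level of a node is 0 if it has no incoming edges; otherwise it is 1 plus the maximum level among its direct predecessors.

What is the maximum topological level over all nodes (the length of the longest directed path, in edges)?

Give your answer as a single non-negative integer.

Op 1: add_edge(C, D). Edges now: 1
Op 2: add_edge(A, C). Edges now: 2
Op 3: add_edge(C, B). Edges now: 3
Op 4: add_edge(B, D). Edges now: 4
Op 5: add_edge(A, B). Edges now: 5
Op 6: add_edge(A, D). Edges now: 6
Compute levels (Kahn BFS):
  sources (in-degree 0): A
  process A: level=0
    A->B: in-degree(B)=1, level(B)>=1
    A->C: in-degree(C)=0, level(C)=1, enqueue
    A->D: in-degree(D)=2, level(D)>=1
  process C: level=1
    C->B: in-degree(B)=0, level(B)=2, enqueue
    C->D: in-degree(D)=1, level(D)>=2
  process B: level=2
    B->D: in-degree(D)=0, level(D)=3, enqueue
  process D: level=3
All levels: A:0, B:2, C:1, D:3
max level = 3

Answer: 3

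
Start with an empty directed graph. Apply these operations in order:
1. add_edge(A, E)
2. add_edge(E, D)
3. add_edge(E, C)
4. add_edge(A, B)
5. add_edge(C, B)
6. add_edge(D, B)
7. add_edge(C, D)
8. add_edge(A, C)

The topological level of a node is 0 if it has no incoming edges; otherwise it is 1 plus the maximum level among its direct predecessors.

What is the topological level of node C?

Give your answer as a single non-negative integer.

Op 1: add_edge(A, E). Edges now: 1
Op 2: add_edge(E, D). Edges now: 2
Op 3: add_edge(E, C). Edges now: 3
Op 4: add_edge(A, B). Edges now: 4
Op 5: add_edge(C, B). Edges now: 5
Op 6: add_edge(D, B). Edges now: 6
Op 7: add_edge(C, D). Edges now: 7
Op 8: add_edge(A, C). Edges now: 8
Compute levels (Kahn BFS):
  sources (in-degree 0): A
  process A: level=0
    A->B: in-degree(B)=2, level(B)>=1
    A->C: in-degree(C)=1, level(C)>=1
    A->E: in-degree(E)=0, level(E)=1, enqueue
  process E: level=1
    E->C: in-degree(C)=0, level(C)=2, enqueue
    E->D: in-degree(D)=1, level(D)>=2
  process C: level=2
    C->B: in-degree(B)=1, level(B)>=3
    C->D: in-degree(D)=0, level(D)=3, enqueue
  process D: level=3
    D->B: in-degree(B)=0, level(B)=4, enqueue
  process B: level=4
All levels: A:0, B:4, C:2, D:3, E:1
level(C) = 2

Answer: 2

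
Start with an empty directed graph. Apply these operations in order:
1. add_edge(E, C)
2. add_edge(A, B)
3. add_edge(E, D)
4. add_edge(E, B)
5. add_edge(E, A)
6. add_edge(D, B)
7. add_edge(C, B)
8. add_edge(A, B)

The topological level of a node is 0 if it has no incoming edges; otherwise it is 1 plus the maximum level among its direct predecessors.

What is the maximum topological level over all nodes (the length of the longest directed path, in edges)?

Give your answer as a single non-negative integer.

Op 1: add_edge(E, C). Edges now: 1
Op 2: add_edge(A, B). Edges now: 2
Op 3: add_edge(E, D). Edges now: 3
Op 4: add_edge(E, B). Edges now: 4
Op 5: add_edge(E, A). Edges now: 5
Op 6: add_edge(D, B). Edges now: 6
Op 7: add_edge(C, B). Edges now: 7
Op 8: add_edge(A, B) (duplicate, no change). Edges now: 7
Compute levels (Kahn BFS):
  sources (in-degree 0): E
  process E: level=0
    E->A: in-degree(A)=0, level(A)=1, enqueue
    E->B: in-degree(B)=3, level(B)>=1
    E->C: in-degree(C)=0, level(C)=1, enqueue
    E->D: in-degree(D)=0, level(D)=1, enqueue
  process A: level=1
    A->B: in-degree(B)=2, level(B)>=2
  process C: level=1
    C->B: in-degree(B)=1, level(B)>=2
  process D: level=1
    D->B: in-degree(B)=0, level(B)=2, enqueue
  process B: level=2
All levels: A:1, B:2, C:1, D:1, E:0
max level = 2

Answer: 2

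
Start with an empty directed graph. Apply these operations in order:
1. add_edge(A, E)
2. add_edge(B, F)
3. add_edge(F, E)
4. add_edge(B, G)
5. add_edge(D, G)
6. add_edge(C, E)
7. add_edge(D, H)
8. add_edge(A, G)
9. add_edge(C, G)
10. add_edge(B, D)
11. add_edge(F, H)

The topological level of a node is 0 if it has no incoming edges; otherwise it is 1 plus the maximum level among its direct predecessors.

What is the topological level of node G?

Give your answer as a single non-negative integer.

Op 1: add_edge(A, E). Edges now: 1
Op 2: add_edge(B, F). Edges now: 2
Op 3: add_edge(F, E). Edges now: 3
Op 4: add_edge(B, G). Edges now: 4
Op 5: add_edge(D, G). Edges now: 5
Op 6: add_edge(C, E). Edges now: 6
Op 7: add_edge(D, H). Edges now: 7
Op 8: add_edge(A, G). Edges now: 8
Op 9: add_edge(C, G). Edges now: 9
Op 10: add_edge(B, D). Edges now: 10
Op 11: add_edge(F, H). Edges now: 11
Compute levels (Kahn BFS):
  sources (in-degree 0): A, B, C
  process A: level=0
    A->E: in-degree(E)=2, level(E)>=1
    A->G: in-degree(G)=3, level(G)>=1
  process B: level=0
    B->D: in-degree(D)=0, level(D)=1, enqueue
    B->F: in-degree(F)=0, level(F)=1, enqueue
    B->G: in-degree(G)=2, level(G)>=1
  process C: level=0
    C->E: in-degree(E)=1, level(E)>=1
    C->G: in-degree(G)=1, level(G)>=1
  process D: level=1
    D->G: in-degree(G)=0, level(G)=2, enqueue
    D->H: in-degree(H)=1, level(H)>=2
  process F: level=1
    F->E: in-degree(E)=0, level(E)=2, enqueue
    F->H: in-degree(H)=0, level(H)=2, enqueue
  process G: level=2
  process E: level=2
  process H: level=2
All levels: A:0, B:0, C:0, D:1, E:2, F:1, G:2, H:2
level(G) = 2

Answer: 2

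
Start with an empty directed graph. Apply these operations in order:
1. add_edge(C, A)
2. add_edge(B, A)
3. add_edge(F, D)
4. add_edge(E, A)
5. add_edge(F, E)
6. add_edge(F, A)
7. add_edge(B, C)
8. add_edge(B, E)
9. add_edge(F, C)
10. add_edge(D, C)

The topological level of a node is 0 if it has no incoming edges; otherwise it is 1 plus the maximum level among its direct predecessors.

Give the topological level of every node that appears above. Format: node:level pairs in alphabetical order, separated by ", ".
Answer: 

Answer: A:3, B:0, C:2, D:1, E:1, F:0

Derivation:
Op 1: add_edge(C, A). Edges now: 1
Op 2: add_edge(B, A). Edges now: 2
Op 3: add_edge(F, D). Edges now: 3
Op 4: add_edge(E, A). Edges now: 4
Op 5: add_edge(F, E). Edges now: 5
Op 6: add_edge(F, A). Edges now: 6
Op 7: add_edge(B, C). Edges now: 7
Op 8: add_edge(B, E). Edges now: 8
Op 9: add_edge(F, C). Edges now: 9
Op 10: add_edge(D, C). Edges now: 10
Compute levels (Kahn BFS):
  sources (in-degree 0): B, F
  process B: level=0
    B->A: in-degree(A)=3, level(A)>=1
    B->C: in-degree(C)=2, level(C)>=1
    B->E: in-degree(E)=1, level(E)>=1
  process F: level=0
    F->A: in-degree(A)=2, level(A)>=1
    F->C: in-degree(C)=1, level(C)>=1
    F->D: in-degree(D)=0, level(D)=1, enqueue
    F->E: in-degree(E)=0, level(E)=1, enqueue
  process D: level=1
    D->C: in-degree(C)=0, level(C)=2, enqueue
  process E: level=1
    E->A: in-degree(A)=1, level(A)>=2
  process C: level=2
    C->A: in-degree(A)=0, level(A)=3, enqueue
  process A: level=3
All levels: A:3, B:0, C:2, D:1, E:1, F:0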